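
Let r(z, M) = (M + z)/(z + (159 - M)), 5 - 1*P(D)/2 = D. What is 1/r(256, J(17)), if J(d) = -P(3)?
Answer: 419/252 ≈ 1.6627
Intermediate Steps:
P(D) = 10 - 2*D
J(d) = -4 (J(d) = -(10 - 2*3) = -(10 - 6) = -1*4 = -4)
r(z, M) = (M + z)/(159 + z - M)
1/r(256, J(17)) = 1/((-4 + 256)/(159 + 256 - 1*(-4))) = 1/(252/(159 + 256 + 4)) = 1/(252/419) = 419/252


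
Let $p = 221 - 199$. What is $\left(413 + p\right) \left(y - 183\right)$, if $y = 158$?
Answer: $-10875$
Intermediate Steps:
$p = 22$ ($p = 221 - 199 = 22$)
$\left(413 + p\right) \left(y - 183\right) = \left(413 + 22\right) \left(158 - 183\right) = 435 \left(-25\right) = -10875$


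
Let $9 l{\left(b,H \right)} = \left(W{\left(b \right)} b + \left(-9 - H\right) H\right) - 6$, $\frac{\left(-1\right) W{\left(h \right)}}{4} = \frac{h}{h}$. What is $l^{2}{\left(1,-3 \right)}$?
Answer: $\frac{64}{81} \approx 0.79012$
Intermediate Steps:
$W{\left(h \right)} = -4$ ($W{\left(h \right)} = - 4 \frac{h}{h} = \left(-4\right) 1 = -4$)
$l{\left(b,H \right)} = - \frac{2}{3} - \frac{4 b}{9} + \frac{H \left(-9 - H\right)}{9}$ ($l{\left(b,H \right)} = \frac{\left(- 4 b + \left(-9 - H\right) H\right) - 6}{9} = \frac{\left(- 4 b + H \left(-9 - H\right)\right) - 6}{9} = \frac{-6 - 4 b + H \left(-9 - H\right)}{9} = - \frac{2}{3} - \frac{4 b}{9} + \frac{H \left(-9 - H\right)}{9}$)
$l^{2}{\left(1,-3 \right)} = \left(- \frac{2}{3} - -3 - \frac{4}{9} - \frac{\left(-3\right)^{2}}{9}\right)^{2} = \left(- \frac{2}{3} + 3 - \frac{4}{9} - 1\right)^{2} = \left(\frac{8}{9}\right)^{2} = \frac{64}{81}$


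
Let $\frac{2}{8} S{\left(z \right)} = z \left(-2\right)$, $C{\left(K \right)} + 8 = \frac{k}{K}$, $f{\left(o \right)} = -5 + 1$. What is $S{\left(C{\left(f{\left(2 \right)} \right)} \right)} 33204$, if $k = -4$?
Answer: $1859424$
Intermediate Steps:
$f{\left(o \right)} = -4$
$C{\left(K \right)} = -8 - \frac{4}{K}$
$S{\left(z \right)} = - 8 z$ ($S{\left(z \right)} = 4 z \left(-2\right) = 4 \left(- 2 z\right) = - 8 z$)
$S{\left(C{\left(f{\left(2 \right)} \right)} \right)} 33204 = - 8 \left(-8 - \frac{4}{-4}\right) 33204 = - 8 \left(-8 - -1\right) 33204 = - 8 \left(-8 + 1\right) 33204 = \left(-8\right) \left(-7\right) 33204 = 56 \cdot 33204 = 1859424$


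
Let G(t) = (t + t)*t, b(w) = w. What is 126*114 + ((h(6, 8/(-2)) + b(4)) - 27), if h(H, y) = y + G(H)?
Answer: 14409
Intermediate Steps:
G(t) = 2*t² (G(t) = (2*t)*t = 2*t²)
h(H, y) = y + 2*H²
126*114 + ((h(6, 8/(-2)) + b(4)) - 27) = 126*114 + (((8/(-2) + 2*6²) + 4) - 27) = 14364 + (((8*(-½) + 2*36) + 4) - 27) = 14364 + (((-4 + 72) + 4) - 27) = 14364 + ((68 + 4) - 27) = 14364 + (72 - 27) = 14364 + 45 = 14409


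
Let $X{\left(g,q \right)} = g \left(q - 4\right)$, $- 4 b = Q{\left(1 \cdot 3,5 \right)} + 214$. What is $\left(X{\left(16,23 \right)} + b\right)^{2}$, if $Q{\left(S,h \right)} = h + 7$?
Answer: $\frac{245025}{4} \approx 61256.0$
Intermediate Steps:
$Q{\left(S,h \right)} = 7 + h$
$b = - \frac{113}{2}$ ($b = - \frac{\left(7 + 5\right) + 214}{4} = - \frac{12 + 214}{4} = \left(- \frac{1}{4}\right) 226 = - \frac{113}{2} \approx -56.5$)
$X{\left(g,q \right)} = g \left(-4 + q\right)$
$\left(X{\left(16,23 \right)} + b\right)^{2} = \left(16 \left(-4 + 23\right) - \frac{113}{2}\right)^{2} = \left(16 \cdot 19 - \frac{113}{2}\right)^{2} = \left(304 - \frac{113}{2}\right)^{2} = \left(\frac{495}{2}\right)^{2} = \frac{245025}{4}$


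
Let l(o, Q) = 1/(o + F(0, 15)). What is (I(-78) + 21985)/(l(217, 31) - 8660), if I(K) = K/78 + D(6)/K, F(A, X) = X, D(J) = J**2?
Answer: -66302352/26118547 ≈ -2.5385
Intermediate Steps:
I(K) = 36/K + K/78 (I(K) = K/78 + 6**2/K = K*(1/78) + 36/K = K/78 + 36/K = 36/K + K/78)
l(o, Q) = 1/(15 + o) (l(o, Q) = 1/(o + 15) = 1/(15 + o))
(I(-78) + 21985)/(l(217, 31) - 8660) = ((36/(-78) + (1/78)*(-78)) + 21985)/(1/(15 + 217) - 8660) = ((36*(-1/78) - 1) + 21985)/(1/232 - 8660) = ((-6/13 - 1) + 21985)/(1/232 - 8660) = (-19/13 + 21985)/(-2009119/232) = (285786/13)*(-232/2009119) = -66302352/26118547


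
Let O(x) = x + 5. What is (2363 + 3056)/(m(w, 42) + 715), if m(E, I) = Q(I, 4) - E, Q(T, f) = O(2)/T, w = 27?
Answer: 32514/4129 ≈ 7.8745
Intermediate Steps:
O(x) = 5 + x
Q(T, f) = 7/T (Q(T, f) = (5 + 2)/T = 7/T)
m(E, I) = -E + 7/I (m(E, I) = 7/I - E = -E + 7/I)
(2363 + 3056)/(m(w, 42) + 715) = (2363 + 3056)/((-1*27 + 7/42) + 715) = 5419/((-27 + 7*(1/42)) + 715) = 5419/((-27 + ⅙) + 715) = 5419/(-161/6 + 715) = 5419/(4129/6) = 5419*(6/4129) = 32514/4129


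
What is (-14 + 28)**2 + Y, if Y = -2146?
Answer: -1950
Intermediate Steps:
(-14 + 28)**2 + Y = (-14 + 28)**2 - 2146 = 14**2 - 2146 = 196 - 2146 = -1950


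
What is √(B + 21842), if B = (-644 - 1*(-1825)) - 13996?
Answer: 3*√1003 ≈ 95.010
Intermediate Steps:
B = -12815 (B = (-644 + 1825) - 13996 = 1181 - 13996 = -12815)
√(B + 21842) = √(-12815 + 21842) = √9027 = 3*√1003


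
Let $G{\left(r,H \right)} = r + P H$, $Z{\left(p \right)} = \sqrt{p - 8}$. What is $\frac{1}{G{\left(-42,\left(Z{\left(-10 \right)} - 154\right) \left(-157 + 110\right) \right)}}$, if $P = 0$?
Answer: $- \frac{1}{42} \approx -0.02381$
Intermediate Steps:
$Z{\left(p \right)} = \sqrt{-8 + p}$
$G{\left(r,H \right)} = r$ ($G{\left(r,H \right)} = r + 0 H = r + 0 = r$)
$\frac{1}{G{\left(-42,\left(Z{\left(-10 \right)} - 154\right) \left(-157 + 110\right) \right)}} = \frac{1}{-42} = - \frac{1}{42}$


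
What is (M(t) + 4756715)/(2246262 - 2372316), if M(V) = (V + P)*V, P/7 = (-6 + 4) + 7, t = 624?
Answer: -5167931/126054 ≈ -40.998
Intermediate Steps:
P = 35 (P = 7*((-6 + 4) + 7) = 7*(-2 + 7) = 7*5 = 35)
M(V) = V*(35 + V) (M(V) = (V + 35)*V = (35 + V)*V = V*(35 + V))
(M(t) + 4756715)/(2246262 - 2372316) = (624*(35 + 624) + 4756715)/(2246262 - 2372316) = (624*659 + 4756715)/(-126054) = (411216 + 4756715)*(-1/126054) = 5167931*(-1/126054) = -5167931/126054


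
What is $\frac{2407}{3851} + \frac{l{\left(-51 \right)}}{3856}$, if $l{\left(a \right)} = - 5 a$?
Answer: $\frac{10263397}{14849456} \approx 0.69116$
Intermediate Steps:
$\frac{2407}{3851} + \frac{l{\left(-51 \right)}}{3856} = \frac{2407}{3851} + \frac{\left(-5\right) \left(-51\right)}{3856} = 2407 \cdot \frac{1}{3851} + 255 \cdot \frac{1}{3856} = \frac{2407}{3851} + \frac{255}{3856} = \frac{10263397}{14849456}$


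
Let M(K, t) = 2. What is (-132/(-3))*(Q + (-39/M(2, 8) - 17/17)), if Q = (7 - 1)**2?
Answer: 682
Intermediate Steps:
Q = 36 (Q = 6**2 = 36)
(-132/(-3))*(Q + (-39/M(2, 8) - 17/17)) = (-132/(-3))*(36 + (-39/2 - 17/17)) = (-132*(-1/3))*(36 + (-39*1/2 - 17*1/17)) = 44*(36 + (-39/2 - 1)) = 44*(36 - 41/2) = 44*(31/2) = 682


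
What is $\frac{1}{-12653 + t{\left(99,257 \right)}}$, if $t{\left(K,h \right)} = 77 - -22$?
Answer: $- \frac{1}{12554} \approx -7.9656 \cdot 10^{-5}$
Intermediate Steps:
$t{\left(K,h \right)} = 99$ ($t{\left(K,h \right)} = 77 + 22 = 99$)
$\frac{1}{-12653 + t{\left(99,257 \right)}} = \frac{1}{-12653 + 99} = \frac{1}{-12554} = - \frac{1}{12554}$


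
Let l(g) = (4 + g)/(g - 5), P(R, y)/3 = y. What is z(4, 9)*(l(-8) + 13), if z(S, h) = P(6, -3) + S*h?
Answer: 4671/13 ≈ 359.31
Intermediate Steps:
P(R, y) = 3*y
l(g) = (4 + g)/(-5 + g)
z(S, h) = -9 + S*h (z(S, h) = 3*(-3) + S*h = -9 + S*h)
z(4, 9)*(l(-8) + 13) = (-9 + 4*9)*((4 - 8)/(-5 - 8) + 13) = (-9 + 36)*(-4/(-13) + 13) = 27*(-1/13*(-4) + 13) = 27*(4/13 + 13) = 27*(173/13) = 4671/13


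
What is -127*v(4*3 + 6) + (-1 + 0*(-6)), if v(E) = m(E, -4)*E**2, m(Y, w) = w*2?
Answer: 329183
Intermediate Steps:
m(Y, w) = 2*w
v(E) = -8*E**2 (v(E) = (2*(-4))*E**2 = -8*E**2)
-127*v(4*3 + 6) + (-1 + 0*(-6)) = -(-1016)*(4*3 + 6)**2 + (-1 + 0*(-6)) = -(-1016)*(12 + 6)**2 + (-1 + 0) = -(-1016)*18**2 - 1 = -(-1016)*324 - 1 = -127*(-2592) - 1 = 329184 - 1 = 329183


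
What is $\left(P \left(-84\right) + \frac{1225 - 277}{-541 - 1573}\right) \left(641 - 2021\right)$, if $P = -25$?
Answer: $- \frac{3062531880}{1057} \approx -2.8974 \cdot 10^{6}$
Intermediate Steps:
$\left(P \left(-84\right) + \frac{1225 - 277}{-541 - 1573}\right) \left(641 - 2021\right) = \left(\left(-25\right) \left(-84\right) + \frac{1225 - 277}{-541 - 1573}\right) \left(641 - 2021\right) = \left(2100 + \frac{948}{-2114}\right) \left(641 - 2021\right) = \left(2100 + 948 \left(- \frac{1}{2114}\right)\right) \left(-1380\right) = \left(2100 - \frac{474}{1057}\right) \left(-1380\right) = \frac{2219226}{1057} \left(-1380\right) = - \frac{3062531880}{1057}$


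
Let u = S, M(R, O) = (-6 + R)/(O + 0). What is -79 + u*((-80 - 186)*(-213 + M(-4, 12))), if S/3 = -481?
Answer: -82077438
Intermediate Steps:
M(R, O) = (-6 + R)/O
S = -1443 (S = 3*(-481) = -1443)
u = -1443
-79 + u*((-80 - 186)*(-213 + M(-4, 12))) = -79 - 1443*(-80 - 186)*(-213 + (-6 - 4)/12) = -79 - (-383838)*(-213 + (1/12)*(-10)) = -79 - (-383838)*(-213 - ⅚) = -79 - (-383838)*(-1283)/6 = -79 - 1443*170639/3 = -79 - 82077359 = -82077438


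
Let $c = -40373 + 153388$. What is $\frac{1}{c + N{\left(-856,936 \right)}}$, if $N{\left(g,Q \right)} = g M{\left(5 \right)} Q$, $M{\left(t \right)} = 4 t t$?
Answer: $- \frac{1}{80008585} \approx -1.2499 \cdot 10^{-8}$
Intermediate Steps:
$M{\left(t \right)} = 4 t^{2}$
$c = 113015$
$N{\left(g,Q \right)} = 100 Q g$ ($N{\left(g,Q \right)} = g 4 \cdot 5^{2} Q = g 4 \cdot 25 Q = g 100 Q = 100 g Q = 100 Q g$)
$\frac{1}{c + N{\left(-856,936 \right)}} = \frac{1}{113015 + 100 \cdot 936 \left(-856\right)} = \frac{1}{113015 - 80121600} = \frac{1}{-80008585} = - \frac{1}{80008585}$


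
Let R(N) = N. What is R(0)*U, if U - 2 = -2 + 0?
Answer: 0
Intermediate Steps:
U = 0 (U = 2 + (-2 + 0) = 2 - 2 = 0)
R(0)*U = 0*0 = 0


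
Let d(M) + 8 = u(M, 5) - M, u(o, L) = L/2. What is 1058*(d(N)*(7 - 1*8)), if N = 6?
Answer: 12167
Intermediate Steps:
u(o, L) = L/2 (u(o, L) = L*(½) = L/2)
d(M) = -11/2 - M (d(M) = -8 + ((½)*5 - M) = -8 + (5/2 - M) = -11/2 - M)
1058*(d(N)*(7 - 1*8)) = 1058*((-11/2 - 1*6)*(7 - 1*8)) = 1058*((-11/2 - 6)*(7 - 8)) = 1058*(-23/2*(-1)) = 1058*(23/2) = 12167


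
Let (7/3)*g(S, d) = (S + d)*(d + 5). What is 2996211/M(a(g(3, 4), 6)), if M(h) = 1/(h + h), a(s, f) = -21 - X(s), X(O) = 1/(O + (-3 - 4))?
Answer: -1261404831/10 ≈ -1.2614e+8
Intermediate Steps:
g(S, d) = 3*(5 + d)*(S + d)/7 (g(S, d) = 3*((S + d)*(d + 5))/7 = 3*((S + d)*(5 + d))/7 = 3*((5 + d)*(S + d))/7 = 3*(5 + d)*(S + d)/7)
X(O) = 1/(-7 + O) (X(O) = 1/(O - 7) = 1/(-7 + O))
a(s, f) = -21 - 1/(-7 + s)
M(h) = 1/(2*h)
2996211/M(a(g(3, 4), 6)) = 2996211/((1/(2*(((146 - 21*((3/7)*4² + (15/7)*3 + (15/7)*4 + (3/7)*3*4))/(-7 + ((3/7)*4² + (15/7)*3 + (15/7)*4 + (3/7)*3*4))))))) = 2996211/((1/(2*(((146 - 21*((3/7)*16 + 45/7 + 60/7 + 36/7))/(-7 + ((3/7)*16 + 45/7 + 60/7 + 36/7))))))) = 2996211/((1/(2*(((146 - 21*(48/7 + 45/7 + 60/7 + 36/7))/(-7 + (48/7 + 45/7 + 60/7 + 36/7))))))) = 2996211/((1/(2*(((146 - 21*27)/(-7 + 27)))))) = 2996211/((1/(2*(((146 - 567)/20))))) = 2996211/((1/(2*(((1/20)*(-421)))))) = 2996211/((1/(2*(-421/20)))) = 2996211/(((½)*(-20/421))) = 2996211/(-10/421) = 2996211*(-421/10) = -1261404831/10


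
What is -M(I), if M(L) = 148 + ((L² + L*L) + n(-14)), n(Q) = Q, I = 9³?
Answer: -1063016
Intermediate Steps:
I = 729
M(L) = 134 + 2*L² (M(L) = 148 + ((L² + L*L) - 14) = 148 + ((L² + L²) - 14) = 148 + (2*L² - 14) = 148 + (-14 + 2*L²) = 134 + 2*L²)
-M(I) = -(134 + 2*729²) = -(134 + 2*531441) = -(134 + 1062882) = -1*1063016 = -1063016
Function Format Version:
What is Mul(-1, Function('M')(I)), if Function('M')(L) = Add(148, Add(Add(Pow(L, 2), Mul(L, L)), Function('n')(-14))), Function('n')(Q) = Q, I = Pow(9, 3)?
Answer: -1063016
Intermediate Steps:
I = 729
Function('M')(L) = Add(134, Mul(2, Pow(L, 2))) (Function('M')(L) = Add(148, Add(Add(Pow(L, 2), Mul(L, L)), -14)) = Add(148, Add(Add(Pow(L, 2), Pow(L, 2)), -14)) = Add(148, Add(Mul(2, Pow(L, 2)), -14)) = Add(148, Add(-14, Mul(2, Pow(L, 2)))) = Add(134, Mul(2, Pow(L, 2))))
Mul(-1, Function('M')(I)) = Mul(-1, Add(134, Mul(2, Pow(729, 2)))) = Mul(-1, Add(134, Mul(2, 531441))) = Mul(-1, Add(134, 1062882)) = Mul(-1, 1063016) = -1063016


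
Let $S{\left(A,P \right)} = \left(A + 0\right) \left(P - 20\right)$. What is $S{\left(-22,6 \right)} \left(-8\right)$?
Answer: $-2464$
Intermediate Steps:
$S{\left(A,P \right)} = A \left(-20 + P\right)$
$S{\left(-22,6 \right)} \left(-8\right) = - 22 \left(-20 + 6\right) \left(-8\right) = \left(-22\right) \left(-14\right) \left(-8\right) = 308 \left(-8\right) = -2464$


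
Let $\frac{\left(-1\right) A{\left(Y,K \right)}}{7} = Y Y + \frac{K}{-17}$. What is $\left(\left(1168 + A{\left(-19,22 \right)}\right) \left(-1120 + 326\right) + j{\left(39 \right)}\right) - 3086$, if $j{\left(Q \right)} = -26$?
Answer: $\frac{18168602}{17} \approx 1.0687 \cdot 10^{6}$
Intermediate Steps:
$A{\left(Y,K \right)} = - 7 Y^{2} + \frac{7 K}{17}$ ($A{\left(Y,K \right)} = - 7 \left(Y Y + \frac{K}{-17}\right) = - 7 \left(Y^{2} - \frac{K}{17}\right) = - 7 Y^{2} + \frac{7 K}{17}$)
$\left(\left(1168 + A{\left(-19,22 \right)}\right) \left(-1120 + 326\right) + j{\left(39 \right)}\right) - 3086 = \left(\left(1168 + \left(- 7 \left(-19\right)^{2} + \frac{7}{17} \cdot 22\right)\right) \left(-1120 + 326\right) - 26\right) - 3086 = \left(\left(1168 + \left(\left(-7\right) 361 + \frac{154}{17}\right)\right) \left(-794\right) - 26\right) - 3086 = \left(\left(1168 + \left(-2527 + \frac{154}{17}\right)\right) \left(-794\right) - 26\right) - 3086 = \left(\left(1168 - \frac{42805}{17}\right) \left(-794\right) - 26\right) - 3086 = \left(\left(- \frac{22949}{17}\right) \left(-794\right) - 26\right) - 3086 = \left(\frac{18221506}{17} - 26\right) - 3086 = \frac{18221064}{17} - 3086 = \frac{18168602}{17}$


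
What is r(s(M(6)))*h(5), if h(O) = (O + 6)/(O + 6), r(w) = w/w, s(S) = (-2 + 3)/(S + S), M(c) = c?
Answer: 1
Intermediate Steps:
s(S) = 1/(2*S)
r(w) = 1
h(O) = 1 (h(O) = (6 + O)/(6 + O) = 1)
r(s(M(6)))*h(5) = 1*1 = 1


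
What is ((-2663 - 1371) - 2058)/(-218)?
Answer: 3046/109 ≈ 27.945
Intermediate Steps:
((-2663 - 1371) - 2058)/(-218) = (-4034 - 2058)*(-1/218) = -6092*(-1/218) = 3046/109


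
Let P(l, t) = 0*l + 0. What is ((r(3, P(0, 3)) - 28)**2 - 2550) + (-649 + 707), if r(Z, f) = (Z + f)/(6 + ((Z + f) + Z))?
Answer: -27551/16 ≈ -1721.9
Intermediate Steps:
P(l, t) = 0 (P(l, t) = 0 + 0 = 0)
r(Z, f) = (Z + f)/(6 + f + 2*Z) (r(Z, f) = (Z + f)/(6 + (f + 2*Z)) = (Z + f)/(6 + f + 2*Z))
((r(3, P(0, 3)) - 28)**2 - 2550) + (-649 + 707) = (((3 + 0)/(6 + 0 + 2*3) - 28)**2 - 2550) + (-649 + 707) = ((3/(6 + 0 + 6) - 28)**2 - 2550) + 58 = ((3/12 - 28)**2 - 2550) + 58 = (((1/12)*3 - 28)**2 - 2550) + 58 = ((1/4 - 28)**2 - 2550) + 58 = ((-111/4)**2 - 2550) + 58 = (12321/16 - 2550) + 58 = -28479/16 + 58 = -27551/16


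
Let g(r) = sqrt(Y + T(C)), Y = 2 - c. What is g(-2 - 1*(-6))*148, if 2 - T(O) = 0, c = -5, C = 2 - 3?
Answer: 444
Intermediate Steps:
C = -1
T(O) = 2 (T(O) = 2 - 1*0 = 2 + 0 = 2)
Y = 7 (Y = 2 - 1*(-5) = 2 + 5 = 7)
g(r) = 3 (g(r) = sqrt(7 + 2) = sqrt(9) = 3)
g(-2 - 1*(-6))*148 = 3*148 = 444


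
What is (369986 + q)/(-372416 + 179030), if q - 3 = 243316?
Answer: -204435/64462 ≈ -3.1714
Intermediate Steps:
q = 243319 (q = 3 + 243316 = 243319)
(369986 + q)/(-372416 + 179030) = (369986 + 243319)/(-372416 + 179030) = 613305/(-193386) = 613305*(-1/193386) = -204435/64462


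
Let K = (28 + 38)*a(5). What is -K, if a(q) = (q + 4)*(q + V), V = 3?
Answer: -4752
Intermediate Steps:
a(q) = (3 + q)*(4 + q) (a(q) = (q + 4)*(q + 3) = (4 + q)*(3 + q) = (3 + q)*(4 + q))
K = 4752 (K = (28 + 38)*(12 + 5² + 7*5) = 66*(12 + 25 + 35) = 66*72 = 4752)
-K = -1*4752 = -4752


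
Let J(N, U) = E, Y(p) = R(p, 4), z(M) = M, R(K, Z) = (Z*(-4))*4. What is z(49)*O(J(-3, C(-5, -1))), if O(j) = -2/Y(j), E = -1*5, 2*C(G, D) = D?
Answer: 49/32 ≈ 1.5313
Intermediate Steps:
R(K, Z) = -16*Z (R(K, Z) = -4*Z*4 = -16*Z)
Y(p) = -64 (Y(p) = -16*4 = -64)
C(G, D) = D/2
E = -5
J(N, U) = -5
O(j) = 1/32 (O(j) = -2/(-64) = -2*(-1/64) = 1/32)
z(49)*O(J(-3, C(-5, -1))) = 49*(1/32) = 49/32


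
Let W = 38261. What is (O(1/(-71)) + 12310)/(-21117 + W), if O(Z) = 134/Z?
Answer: 699/4286 ≈ 0.16309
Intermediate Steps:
(O(1/(-71)) + 12310)/(-21117 + W) = (134/(1/(-71)) + 12310)/(-21117 + 38261) = (134/(-1/71) + 12310)/17144 = (134*(-71) + 12310)*(1/17144) = (-9514 + 12310)*(1/17144) = 2796*(1/17144) = 699/4286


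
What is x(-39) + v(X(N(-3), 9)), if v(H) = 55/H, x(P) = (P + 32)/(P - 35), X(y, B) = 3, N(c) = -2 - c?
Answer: 4091/222 ≈ 18.428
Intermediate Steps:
x(P) = (32 + P)/(-35 + P)
x(-39) + v(X(N(-3), 9)) = (32 - 39)/(-35 - 39) + 55/3 = -7/(-74) + 55*(⅓) = -1/74*(-7) + 55/3 = 7/74 + 55/3 = 4091/222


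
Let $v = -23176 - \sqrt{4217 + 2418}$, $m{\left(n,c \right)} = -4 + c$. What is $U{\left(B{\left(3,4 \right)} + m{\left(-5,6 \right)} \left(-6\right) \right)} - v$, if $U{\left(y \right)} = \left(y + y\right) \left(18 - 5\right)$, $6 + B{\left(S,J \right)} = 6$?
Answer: $22864 + \sqrt{6635} \approx 22945.0$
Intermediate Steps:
$B{\left(S,J \right)} = 0$ ($B{\left(S,J \right)} = -6 + 6 = 0$)
$U{\left(y \right)} = 26 y$ ($U{\left(y \right)} = 2 y 13 = 26 y$)
$v = -23176 - \sqrt{6635} \approx -23257.0$
$U{\left(B{\left(3,4 \right)} + m{\left(-5,6 \right)} \left(-6\right) \right)} - v = 26 \left(0 + \left(-4 + 6\right) \left(-6\right)\right) - \left(-23176 - \sqrt{6635}\right) = 26 \left(0 + 2 \left(-6\right)\right) + \left(23176 + \sqrt{6635}\right) = 26 \left(0 - 12\right) + \left(23176 + \sqrt{6635}\right) = 26 \left(-12\right) + \left(23176 + \sqrt{6635}\right) = -312 + \left(23176 + \sqrt{6635}\right) = 22864 + \sqrt{6635}$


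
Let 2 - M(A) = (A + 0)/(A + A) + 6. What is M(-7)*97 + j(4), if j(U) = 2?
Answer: -869/2 ≈ -434.50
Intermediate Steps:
M(A) = -9/2 (M(A) = 2 - ((A + 0)/(A + A) + 6) = 2 - (A/((2*A)) + 6) = 2 - (A*(1/(2*A)) + 6) = 2 - (1/2 + 6) = 2 - 1*13/2 = 2 - 13/2 = -9/2)
M(-7)*97 + j(4) = -9/2*97 + 2 = -873/2 + 2 = -869/2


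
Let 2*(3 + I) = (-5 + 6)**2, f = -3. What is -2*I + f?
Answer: 2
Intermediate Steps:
I = -5/2 (I = -3 + (-5 + 6)**2/2 = -3 + (1/2)*1**2 = -3 + (1/2)*1 = -3 + 1/2 = -5/2 ≈ -2.5000)
-2*I + f = -2*(-5/2) - 3 = 5 - 3 = 2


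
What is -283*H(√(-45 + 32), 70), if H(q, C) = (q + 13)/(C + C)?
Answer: -3679/140 - 283*I*√13/140 ≈ -26.279 - 7.2884*I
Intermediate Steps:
H(q, C) = (13 + q)/(2*C) (H(q, C) = (13 + q)/((2*C)) = (13 + q)*(1/(2*C)) = (13 + q)/(2*C))
-283*H(√(-45 + 32), 70) = -283*(13 + √(-45 + 32))/(2*70) = -283*(13 + √(-13))/(2*70) = -283*(13 + I*√13)/(2*70) = -283*(13/140 + I*√13/140) = -3679/140 - 283*I*√13/140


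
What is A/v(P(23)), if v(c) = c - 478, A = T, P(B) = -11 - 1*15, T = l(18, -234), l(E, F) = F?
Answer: 13/28 ≈ 0.46429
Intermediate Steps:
T = -234
P(B) = -26 (P(B) = -11 - 15 = -26)
A = -234
v(c) = -478 + c
A/v(P(23)) = -234/(-478 - 26) = -234/(-504) = -234*(-1/504) = 13/28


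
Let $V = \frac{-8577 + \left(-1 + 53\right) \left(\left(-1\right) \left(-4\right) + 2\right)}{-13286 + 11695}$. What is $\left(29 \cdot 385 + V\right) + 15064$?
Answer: $\frac{41738604}{1591} \approx 26234.0$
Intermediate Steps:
$V = \frac{8265}{1591}$ ($V = \frac{-8577 + 52 \left(4 + 2\right)}{-1591} = \left(-8577 + 52 \cdot 6\right) \left(- \frac{1}{1591}\right) = \left(-8577 + 312\right) \left(- \frac{1}{1591}\right) = \left(-8265\right) \left(- \frac{1}{1591}\right) = \frac{8265}{1591} \approx 5.1948$)
$\left(29 \cdot 385 + V\right) + 15064 = \left(29 \cdot 385 + \frac{8265}{1591}\right) + 15064 = \left(11165 + \frac{8265}{1591}\right) + 15064 = \frac{17771780}{1591} + 15064 = \frac{41738604}{1591}$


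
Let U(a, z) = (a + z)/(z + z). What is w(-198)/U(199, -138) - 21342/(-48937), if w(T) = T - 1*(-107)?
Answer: 1230403554/2985157 ≈ 412.17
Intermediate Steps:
U(a, z) = (a + z)/(2*z) (U(a, z) = (a + z)/((2*z)) = (a + z)*(1/(2*z)) = (a + z)/(2*z))
w(T) = 107 + T (w(T) = T + 107 = 107 + T)
w(-198)/U(199, -138) - 21342/(-48937) = (107 - 198)/(((1/2)*(199 - 138)/(-138))) - 21342/(-48937) = -91/((1/2)*(-1/138)*61) - 21342*(-1/48937) = -91/(-61/276) + 21342/48937 = -91*(-276/61) + 21342/48937 = 25116/61 + 21342/48937 = 1230403554/2985157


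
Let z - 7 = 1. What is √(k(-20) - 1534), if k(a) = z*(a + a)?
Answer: 3*I*√206 ≈ 43.058*I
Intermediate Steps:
z = 8 (z = 7 + 1 = 8)
k(a) = 16*a (k(a) = 8*(a + a) = 8*(2*a) = 16*a)
√(k(-20) - 1534) = √(16*(-20) - 1534) = √(-320 - 1534) = √(-1854) = 3*I*√206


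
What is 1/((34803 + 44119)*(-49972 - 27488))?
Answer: -1/6113298120 ≈ -1.6358e-10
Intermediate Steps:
1/((34803 + 44119)*(-49972 - 27488)) = 1/(78922*(-77460)) = 1/(-6113298120) = -1/6113298120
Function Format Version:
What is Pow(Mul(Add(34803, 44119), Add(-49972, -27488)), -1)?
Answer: Rational(-1, 6113298120) ≈ -1.6358e-10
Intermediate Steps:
Pow(Mul(Add(34803, 44119), Add(-49972, -27488)), -1) = Pow(Mul(78922, -77460), -1) = Pow(-6113298120, -1) = Rational(-1, 6113298120)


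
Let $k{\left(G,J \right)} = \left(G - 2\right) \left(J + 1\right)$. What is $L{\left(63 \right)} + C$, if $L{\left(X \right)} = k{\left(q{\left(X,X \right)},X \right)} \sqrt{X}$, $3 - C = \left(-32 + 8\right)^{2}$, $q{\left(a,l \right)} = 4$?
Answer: $-573 + 384 \sqrt{7} \approx 442.97$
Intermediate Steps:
$C = -573$ ($C = 3 - \left(-32 + 8\right)^{2} = 3 - \left(-24\right)^{2} = 3 - 576 = -573$)
$k{\left(G,J \right)} = \left(1 + J\right) \left(-2 + G\right)$ ($k{\left(G,J \right)} = \left(-2 + G\right) \left(1 + J\right) = \left(1 + J\right) \left(-2 + G\right)$)
$L{\left(X \right)} = \sqrt{X} \left(2 + 2 X\right)$ ($L{\left(X \right)} = \left(-2 + 4 - 2 X + 4 X\right) \sqrt{X} = \left(2 + 2 X\right) \sqrt{X} = \sqrt{X} \left(2 + 2 X\right)$)
$L{\left(63 \right)} + C = 2 \sqrt{63} \left(1 + 63\right) - 573 = 2 \cdot 3 \sqrt{7} \cdot 64 - 573 = 384 \sqrt{7} - 573 = -573 + 384 \sqrt{7}$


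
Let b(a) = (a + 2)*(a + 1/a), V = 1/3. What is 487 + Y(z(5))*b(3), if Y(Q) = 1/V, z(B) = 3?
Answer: 537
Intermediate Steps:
V = ⅓ ≈ 0.33333
Y(Q) = 3 (Y(Q) = 1/(⅓) = 3)
b(a) = (2 + a)*(a + 1/a)
487 + Y(z(5))*b(3) = 487 + 3*(1 + 3² + 2*3 + 2/3) = 487 + 3*(1 + 9 + 6 + 2*(⅓)) = 487 + 3*(1 + 9 + 6 + ⅔) = 487 + 3*(50/3) = 487 + 50 = 537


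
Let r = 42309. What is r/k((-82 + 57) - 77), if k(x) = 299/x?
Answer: -4315518/299 ≈ -14433.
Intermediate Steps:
r/k((-82 + 57) - 77) = 42309/((299/((-82 + 57) - 77))) = 42309/((299/(-25 - 77))) = 42309/((299/(-102))) = 42309/((299*(-1/102))) = 42309/(-299/102) = 42309*(-102/299) = -4315518/299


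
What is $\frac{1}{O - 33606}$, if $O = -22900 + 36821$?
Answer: $- \frac{1}{19685} \approx -5.08 \cdot 10^{-5}$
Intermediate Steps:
$O = 13921$
$\frac{1}{O - 33606} = \frac{1}{13921 - 33606} = \frac{1}{-19685} = - \frac{1}{19685}$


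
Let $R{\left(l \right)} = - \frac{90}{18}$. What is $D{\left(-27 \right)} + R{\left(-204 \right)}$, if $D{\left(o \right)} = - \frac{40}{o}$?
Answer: $- \frac{95}{27} \approx -3.5185$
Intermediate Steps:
$R{\left(l \right)} = -5$ ($R{\left(l \right)} = \left(-90\right) \frac{1}{18} = -5$)
$D{\left(-27 \right)} + R{\left(-204 \right)} = - \frac{40}{-27} - 5 = \left(-40\right) \left(- \frac{1}{27}\right) - 5 = \frac{40}{27} - 5 = - \frac{95}{27}$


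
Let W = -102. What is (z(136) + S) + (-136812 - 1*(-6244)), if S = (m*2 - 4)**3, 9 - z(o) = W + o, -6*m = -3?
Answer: -130620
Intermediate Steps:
m = 1/2 (m = -1/6*(-3) = 1/2 ≈ 0.50000)
z(o) = 111 - o (z(o) = 9 - (-102 + o) = 9 + (102 - o) = 111 - o)
S = -27 (S = ((1/2)*2 - 4)**3 = (1 - 4)**3 = (-3)**3 = -27)
(z(136) + S) + (-136812 - 1*(-6244)) = ((111 - 1*136) - 27) + (-136812 - 1*(-6244)) = ((111 - 136) - 27) + (-136812 + 6244) = (-25 - 27) - 130568 = -52 - 130568 = -130620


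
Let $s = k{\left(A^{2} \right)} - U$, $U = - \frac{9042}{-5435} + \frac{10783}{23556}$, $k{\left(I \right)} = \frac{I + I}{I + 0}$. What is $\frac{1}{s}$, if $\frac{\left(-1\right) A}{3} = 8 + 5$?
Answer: $- \frac{128026860}{15545237} \approx -8.2358$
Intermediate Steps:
$A = -39$ ($A = - 3 \left(8 + 5\right) = \left(-3\right) 13 = -39$)
$k{\left(I \right)} = 2$ ($k{\left(I \right)} = \frac{2 I}{I} = 2$)
$U = \frac{271598957}{128026860}$ ($U = \left(-9042\right) \left(- \frac{1}{5435}\right) + 10783 \cdot \frac{1}{23556} = \frac{9042}{5435} + \frac{10783}{23556} = \frac{271598957}{128026860} \approx 2.1214$)
$s = - \frac{15545237}{128026860}$ ($s = 2 - \frac{271598957}{128026860} = - \frac{15545237}{128026860} \approx -0.12142$)
$\frac{1}{s} = \frac{1}{- \frac{15545237}{128026860}} = - \frac{128026860}{15545237}$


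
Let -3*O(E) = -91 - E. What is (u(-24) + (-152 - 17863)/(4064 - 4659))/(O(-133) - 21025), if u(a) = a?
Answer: -249/834547 ≈ -0.00029837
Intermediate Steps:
O(E) = 91/3 + E/3 (O(E) = -(-91 - E)/3 = 91/3 + E/3)
(u(-24) + (-152 - 17863)/(4064 - 4659))/(O(-133) - 21025) = (-24 + (-152 - 17863)/(4064 - 4659))/((91/3 + (⅓)*(-133)) - 21025) = (-24 - 18015/(-595))/((91/3 - 133/3) - 21025) = (-24 - 18015*(-1/595))/(-14 - 21025) = (-24 + 3603/119)/(-21039) = (747/119)*(-1/21039) = -249/834547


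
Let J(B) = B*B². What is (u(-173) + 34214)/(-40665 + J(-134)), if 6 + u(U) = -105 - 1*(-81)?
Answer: -34184/2446769 ≈ -0.013971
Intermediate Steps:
J(B) = B³
u(U) = -30 (u(U) = -6 + (-105 - 1*(-81)) = -6 + (-105 + 81) = -6 - 24 = -30)
(u(-173) + 34214)/(-40665 + J(-134)) = (-30 + 34214)/(-40665 + (-134)³) = 34184/(-40665 - 2406104) = 34184/(-2446769) = 34184*(-1/2446769) = -34184/2446769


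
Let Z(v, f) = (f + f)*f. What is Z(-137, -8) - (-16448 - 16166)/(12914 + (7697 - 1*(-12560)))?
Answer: 4278502/33171 ≈ 128.98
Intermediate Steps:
Z(v, f) = 2*f² (Z(v, f) = (2*f)*f = 2*f²)
Z(-137, -8) - (-16448 - 16166)/(12914 + (7697 - 1*(-12560))) = 2*(-8)² - (-16448 - 16166)/(12914 + (7697 - 1*(-12560))) = 2*64 - (-32614)/(12914 + (7697 + 12560)) = 128 - (-32614)/(12914 + 20257) = 128 - (-32614)/33171 = 128 - 1*(-32614/33171) = 128 + 32614/33171 = 4278502/33171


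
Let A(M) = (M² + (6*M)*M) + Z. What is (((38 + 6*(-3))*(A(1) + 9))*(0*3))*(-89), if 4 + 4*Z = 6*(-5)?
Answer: 0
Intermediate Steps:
Z = -17/2 (Z = -1 + (6*(-5))/4 = -1 + (¼)*(-30) = -1 - 15/2 = -17/2 ≈ -8.5000)
A(M) = -17/2 + 7*M² (A(M) = (M² + (6*M)*M) - 17/2 = (M² + 6*M²) - 17/2 = 7*M² - 17/2 = -17/2 + 7*M²)
(((38 + 6*(-3))*(A(1) + 9))*(0*3))*(-89) = (((38 + 6*(-3))*((-17/2 + 7*1²) + 9))*(0*3))*(-89) = (((38 - 18)*((-17/2 + 7*1) + 9))*0)*(-89) = ((20*((-17/2 + 7) + 9))*0)*(-89) = ((20*(-3/2 + 9))*0)*(-89) = ((20*(15/2))*0)*(-89) = (150*0)*(-89) = 0*(-89) = 0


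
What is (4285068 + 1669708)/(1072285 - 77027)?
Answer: 2977388/497629 ≈ 5.9831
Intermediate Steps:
(4285068 + 1669708)/(1072285 - 77027) = 5954776/995258 = 5954776*(1/995258) = 2977388/497629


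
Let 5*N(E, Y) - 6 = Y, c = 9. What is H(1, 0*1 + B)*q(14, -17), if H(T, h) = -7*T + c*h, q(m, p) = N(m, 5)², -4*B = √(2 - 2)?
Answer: -847/25 ≈ -33.880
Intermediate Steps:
N(E, Y) = 6/5 + Y/5
B = 0 (B = -√(2 - 2)/4 = -√0/4 = -¼*0 = 0)
q(m, p) = 121/25 (q(m, p) = (6/5 + (⅕)*5)² = (6/5 + 1)² = (11/5)² = 121/25)
H(T, h) = -7*T + 9*h
H(1, 0*1 + B)*q(14, -17) = (-7*1 + 9*(0*1 + 0))*(121/25) = (-7 + 9*(0 + 0))*(121/25) = (-7 + 9*0)*(121/25) = (-7 + 0)*(121/25) = -7*121/25 = -847/25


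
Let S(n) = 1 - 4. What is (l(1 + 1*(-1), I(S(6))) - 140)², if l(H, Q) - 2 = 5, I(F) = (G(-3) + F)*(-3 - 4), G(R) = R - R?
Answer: 17689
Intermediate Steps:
G(R) = 0
S(n) = -3
I(F) = -7*F (I(F) = (0 + F)*(-3 - 4) = F*(-7) = -7*F)
l(H, Q) = 7 (l(H, Q) = 2 + 5 = 7)
(l(1 + 1*(-1), I(S(6))) - 140)² = (7 - 140)² = (-133)² = 17689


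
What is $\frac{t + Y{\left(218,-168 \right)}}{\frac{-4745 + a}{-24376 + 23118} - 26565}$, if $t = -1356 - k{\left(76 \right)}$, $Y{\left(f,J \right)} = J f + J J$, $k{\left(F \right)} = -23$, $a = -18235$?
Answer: $\frac{6122057}{16697895} \approx 0.36664$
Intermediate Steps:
$Y{\left(f,J \right)} = J^{2} + J f$ ($Y{\left(f,J \right)} = J f + J^{2} = J^{2} + J f$)
$t = -1333$ ($t = -1356 - -23 = -1356 + 23 = -1333$)
$\frac{t + Y{\left(218,-168 \right)}}{\frac{-4745 + a}{-24376 + 23118} - 26565} = \frac{-1333 - 168 \left(-168 + 218\right)}{\frac{-4745 - 18235}{-24376 + 23118} - 26565} = \frac{-1333 - 8400}{- \frac{22980}{-1258} - 26565} = \frac{-1333 - 8400}{\left(-22980\right) \left(- \frac{1}{1258}\right) - 26565} = - \frac{9733}{\frac{11490}{629} - 26565} = - \frac{9733}{- \frac{16697895}{629}} = \left(-9733\right) \left(- \frac{629}{16697895}\right) = \frac{6122057}{16697895}$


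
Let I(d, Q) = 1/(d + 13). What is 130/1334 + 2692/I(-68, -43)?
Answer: -98755955/667 ≈ -1.4806e+5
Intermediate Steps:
I(d, Q) = 1/(13 + d)
130/1334 + 2692/I(-68, -43) = 130/1334 + 2692/(1/(13 - 68)) = 130*(1/1334) + 2692/(1/(-55)) = 65/667 + 2692/(-1/55) = 65/667 + 2692*(-55) = 65/667 - 148060 = -98755955/667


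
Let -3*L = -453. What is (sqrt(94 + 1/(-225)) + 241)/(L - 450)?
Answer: -241/299 - sqrt(21149)/4485 ≈ -0.83845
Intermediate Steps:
L = 151 (L = -1/3*(-453) = 151)
(sqrt(94 + 1/(-225)) + 241)/(L - 450) = (sqrt(94 + 1/(-225)) + 241)/(151 - 450) = (sqrt(94 - 1/225) + 241)/(-299) = (sqrt(21149/225) + 241)*(-1/299) = (sqrt(21149)/15 + 241)*(-1/299) = (241 + sqrt(21149)/15)*(-1/299) = -241/299 - sqrt(21149)/4485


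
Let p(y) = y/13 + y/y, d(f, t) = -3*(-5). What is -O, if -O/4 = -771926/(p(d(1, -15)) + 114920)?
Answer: -436306/16239 ≈ -26.868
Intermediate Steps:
d(f, t) = 15
p(y) = 1 + y/13 (p(y) = y*(1/13) + 1 = y/13 + 1 = 1 + y/13)
O = 436306/16239 (O = -(-3087704)/((1 + (1/13)*15) + 114920) = -(-3087704)/((1 + 15/13) + 114920) = -(-3087704)/(28/13 + 114920) = -(-3087704)/1493988/13 = -(-3087704)*13/1493988 = -4*(-218153/32478) = 436306/16239 ≈ 26.868)
-O = -1*436306/16239 = -436306/16239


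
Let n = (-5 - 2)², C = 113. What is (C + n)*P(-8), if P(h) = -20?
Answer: -3240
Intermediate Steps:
n = 49 (n = (-7)² = 49)
(C + n)*P(-8) = (113 + 49)*(-20) = 162*(-20) = -3240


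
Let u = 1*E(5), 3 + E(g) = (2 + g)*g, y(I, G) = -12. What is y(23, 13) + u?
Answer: 20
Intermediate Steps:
E(g) = -3 + g*(2 + g) (E(g) = -3 + (2 + g)*g = -3 + g*(2 + g))
u = 32 (u = 1*(-3 + 5**2 + 2*5) = 1*(-3 + 25 + 10) = 1*32 = 32)
y(23, 13) + u = -12 + 32 = 20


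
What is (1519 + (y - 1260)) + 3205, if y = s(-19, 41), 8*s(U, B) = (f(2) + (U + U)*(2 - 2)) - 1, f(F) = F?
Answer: 27713/8 ≈ 3464.1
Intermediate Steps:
s(U, B) = ⅛ (s(U, B) = ((2 + (U + U)*(2 - 2)) - 1)/8 = ((2 + (2*U)*0) - 1)/8 = ((2 + 0) - 1)/8 = (2 - 1)/8 = (⅛)*1 = ⅛)
y = ⅛ ≈ 0.12500
(1519 + (y - 1260)) + 3205 = (1519 + (⅛ - 1260)) + 3205 = (1519 - 10079/8) + 3205 = 2073/8 + 3205 = 27713/8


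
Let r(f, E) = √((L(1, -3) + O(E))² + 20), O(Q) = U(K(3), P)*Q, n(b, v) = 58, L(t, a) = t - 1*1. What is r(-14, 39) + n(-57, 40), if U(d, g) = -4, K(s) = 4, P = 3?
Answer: 58 + 2*√6089 ≈ 214.06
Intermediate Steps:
L(t, a) = -1 + t (L(t, a) = t - 1 = -1 + t)
O(Q) = -4*Q
r(f, E) = √(20 + 16*E²) (r(f, E) = √(((-1 + 1) - 4*E)² + 20) = √((0 - 4*E)² + 20) = √((-4*E)² + 20) = √(16*E² + 20) = √(20 + 16*E²))
r(-14, 39) + n(-57, 40) = 2*√(5 + 4*39²) + 58 = 2*√(5 + 4*1521) + 58 = 2*√(5 + 6084) + 58 = 2*√6089 + 58 = 58 + 2*√6089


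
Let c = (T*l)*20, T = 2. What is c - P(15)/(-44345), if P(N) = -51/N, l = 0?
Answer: -17/221725 ≈ -7.6672e-5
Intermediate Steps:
c = 0 (c = (2*0)*20 = 0*20 = 0)
c - P(15)/(-44345) = 0 - (-51/15)/(-44345) = 0 - (-51*1/15)*(-1)/44345 = 0 - (-17)*(-1)/(5*44345) = 0 - 1*17/221725 = 0 - 17/221725 = -17/221725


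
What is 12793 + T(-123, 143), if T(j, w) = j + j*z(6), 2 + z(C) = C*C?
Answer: 8488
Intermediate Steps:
z(C) = -2 + C**2 (z(C) = -2 + C*C = -2 + C**2)
T(j, w) = 35*j (T(j, w) = j + j*(-2 + 6**2) = j + j*(-2 + 36) = j + j*34 = j + 34*j = 35*j)
12793 + T(-123, 143) = 12793 + 35*(-123) = 12793 - 4305 = 8488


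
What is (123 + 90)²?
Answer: 45369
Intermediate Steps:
(123 + 90)² = 213² = 45369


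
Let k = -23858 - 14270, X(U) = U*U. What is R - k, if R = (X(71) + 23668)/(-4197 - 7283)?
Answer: 437680731/11480 ≈ 38126.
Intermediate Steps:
X(U) = U²
R = -28709/11480 (R = (71² + 23668)/(-4197 - 7283) = (5041 + 23668)/(-11480) = 28709*(-1/11480) = -28709/11480 ≈ -2.5008)
k = -38128
R - k = -28709/11480 - 1*(-38128) = -28709/11480 + 38128 = 437680731/11480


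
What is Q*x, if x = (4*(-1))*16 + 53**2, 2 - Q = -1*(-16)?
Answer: -38430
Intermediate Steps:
Q = -14 (Q = 2 - (-1)*(-16) = 2 - 1*16 = 2 - 16 = -14)
x = 2745 (x = -4*16 + 2809 = -64 + 2809 = 2745)
Q*x = -14*2745 = -38430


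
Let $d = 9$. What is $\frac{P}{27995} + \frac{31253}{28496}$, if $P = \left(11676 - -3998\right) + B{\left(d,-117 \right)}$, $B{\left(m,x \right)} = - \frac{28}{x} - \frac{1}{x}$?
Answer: $\frac{83176433}{50207760} \approx 1.6566$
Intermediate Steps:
$B{\left(m,x \right)} = - \frac{29}{x}$
$P = \frac{1833887}{117}$ ($P = \left(11676 - -3998\right) - \frac{29}{-117} = \left(11676 + 3998\right) - - \frac{29}{117} = 15674 + \frac{29}{117} = \frac{1833887}{117} \approx 15674.0$)
$\frac{P}{27995} + \frac{31253}{28496} = \frac{1833887}{117 \cdot 27995} + \frac{31253}{28496} = \frac{1833887}{117} \cdot \frac{1}{27995} + 31253 \cdot \frac{1}{28496} = \frac{166717}{297765} + \frac{31253}{28496} = \frac{83176433}{50207760}$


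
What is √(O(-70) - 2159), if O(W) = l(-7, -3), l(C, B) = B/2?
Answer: I*√8642/2 ≈ 46.481*I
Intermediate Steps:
l(C, B) = B/2 (l(C, B) = B*(½) = B/2)
O(W) = -3/2 (O(W) = (½)*(-3) = -3/2)
√(O(-70) - 2159) = √(-3/2 - 2159) = √(-4321/2) = I*√8642/2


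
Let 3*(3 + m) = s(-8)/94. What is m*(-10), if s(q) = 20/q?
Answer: 8485/282 ≈ 30.089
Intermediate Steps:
m = -1697/564 (m = -3 + ((20/(-8))/94)/3 = -3 + ((20*(-⅛))*(1/94))/3 = -3 + (-5/2*1/94)/3 = -3 + (⅓)*(-5/188) = -3 - 5/564 = -1697/564 ≈ -3.0089)
m*(-10) = -1697/564*(-10) = 8485/282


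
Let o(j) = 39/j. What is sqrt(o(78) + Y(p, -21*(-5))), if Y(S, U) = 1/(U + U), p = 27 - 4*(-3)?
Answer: sqrt(5565)/105 ≈ 0.71047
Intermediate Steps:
p = 39 (p = 27 + 12 = 39)
Y(S, U) = 1/(2*U)
sqrt(o(78) + Y(p, -21*(-5))) = sqrt(39/78 + 1/(2*((-21*(-5))))) = sqrt(39*(1/78) + (1/2)/105) = sqrt(1/2 + (1/2)*(1/105)) = sqrt(1/2 + 1/210) = sqrt(53/105) = sqrt(5565)/105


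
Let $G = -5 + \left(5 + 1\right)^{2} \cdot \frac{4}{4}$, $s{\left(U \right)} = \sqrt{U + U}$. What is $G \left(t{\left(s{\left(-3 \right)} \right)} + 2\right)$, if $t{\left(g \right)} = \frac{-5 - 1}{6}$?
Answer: $31$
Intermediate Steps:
$s{\left(U \right)} = \sqrt{2} \sqrt{U}$ ($s{\left(U \right)} = \sqrt{2 U} = \sqrt{2} \sqrt{U}$)
$G = 31$ ($G = -5 + 6^{2} \cdot 4 \cdot \frac{1}{4} = -5 + 36 \cdot 1 = -5 + 36 = 31$)
$t{\left(g \right)} = -1$ ($t{\left(g \right)} = \left(-6\right) \frac{1}{6} = -1$)
$G \left(t{\left(s{\left(-3 \right)} \right)} + 2\right) = 31 \left(-1 + 2\right) = 31 \cdot 1 = 31$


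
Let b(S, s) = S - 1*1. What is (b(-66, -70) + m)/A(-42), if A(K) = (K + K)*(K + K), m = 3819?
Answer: 67/126 ≈ 0.53175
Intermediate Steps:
b(S, s) = -1 + S (b(S, s) = S - 1 = -1 + S)
A(K) = 4*K**2 (A(K) = (2*K)*(2*K) = 4*K**2)
(b(-66, -70) + m)/A(-42) = ((-1 - 66) + 3819)/((4*(-42)**2)) = (-67 + 3819)/((4*1764)) = 3752/7056 = 3752*(1/7056) = 67/126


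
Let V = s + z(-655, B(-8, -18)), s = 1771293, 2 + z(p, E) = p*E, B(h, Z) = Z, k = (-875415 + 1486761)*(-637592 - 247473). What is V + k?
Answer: -541079164409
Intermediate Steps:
k = -541080947490 (k = 611346*(-885065) = -541080947490)
z(p, E) = -2 + E*p (z(p, E) = -2 + p*E = -2 + E*p)
V = 1783081 (V = 1771293 + (-2 - 18*(-655)) = 1771293 + (-2 + 11790) = 1771293 + 11788 = 1783081)
V + k = 1783081 - 541080947490 = -541079164409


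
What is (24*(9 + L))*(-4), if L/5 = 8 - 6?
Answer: -1824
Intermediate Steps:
L = 10 (L = 5*(8 - 6) = 5*2 = 10)
(24*(9 + L))*(-4) = (24*(9 + 10))*(-4) = (24*19)*(-4) = 456*(-4) = -1824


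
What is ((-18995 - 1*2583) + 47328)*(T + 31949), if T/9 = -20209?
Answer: -3860749000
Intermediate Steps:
T = -181881 (T = 9*(-20209) = -181881)
((-18995 - 1*2583) + 47328)*(T + 31949) = ((-18995 - 1*2583) + 47328)*(-181881 + 31949) = ((-18995 - 2583) + 47328)*(-149932) = (-21578 + 47328)*(-149932) = 25750*(-149932) = -3860749000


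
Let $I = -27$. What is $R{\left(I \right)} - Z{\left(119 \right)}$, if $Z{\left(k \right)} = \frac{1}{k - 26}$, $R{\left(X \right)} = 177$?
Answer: $\frac{16460}{93} \approx 176.99$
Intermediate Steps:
$Z{\left(k \right)} = \frac{1}{-26 + k}$
$R{\left(I \right)} - Z{\left(119 \right)} = 177 - \frac{1}{-26 + 119} = 177 - \frac{1}{93} = \frac{16460}{93}$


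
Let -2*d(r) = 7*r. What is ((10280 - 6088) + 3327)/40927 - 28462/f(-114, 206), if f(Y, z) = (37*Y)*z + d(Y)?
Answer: 405009655/1870814097 ≈ 0.21649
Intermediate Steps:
d(r) = -7*r/2
f(Y, z) = -7*Y/2 + 37*Y*z (f(Y, z) = (37*Y)*z - 7*Y/2 = 37*Y*z - 7*Y/2 = -7*Y/2 + 37*Y*z)
((10280 - 6088) + 3327)/40927 - 28462/f(-114, 206) = ((10280 - 6088) + 3327)/40927 - 28462*(-1/(57*(-7 + 74*206))) = (4192 + 3327)*(1/40927) - 28462*(-1/(57*(-7 + 15244))) = 7519*(1/40927) - 28462/((½)*(-114)*15237) = 7519/40927 - 28462/(-868509) = 7519/40927 - 28462*(-1/868509) = 7519/40927 + 1498/45711 = 405009655/1870814097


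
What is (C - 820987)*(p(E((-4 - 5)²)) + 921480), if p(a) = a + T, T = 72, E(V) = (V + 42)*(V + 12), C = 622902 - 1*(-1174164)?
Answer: 910672922289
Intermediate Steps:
C = 1797066 (C = 622902 + 1174164 = 1797066)
E(V) = (12 + V)*(42 + V) (E(V) = (42 + V)*(12 + V) = (12 + V)*(42 + V))
p(a) = 72 + a (p(a) = a + 72 = 72 + a)
(C - 820987)*(p(E((-4 - 5)²)) + 921480) = (1797066 - 820987)*((72 + (504 + ((-4 - 5)²)² + 54*(-4 - 5)²)) + 921480) = 976079*((72 + (504 + ((-9)²)² + 54*(-9)²)) + 921480) = 976079*((72 + (504 + 81² + 54*81)) + 921480) = 976079*((72 + (504 + 6561 + 4374)) + 921480) = 976079*((72 + 11439) + 921480) = 976079*(11511 + 921480) = 976079*932991 = 910672922289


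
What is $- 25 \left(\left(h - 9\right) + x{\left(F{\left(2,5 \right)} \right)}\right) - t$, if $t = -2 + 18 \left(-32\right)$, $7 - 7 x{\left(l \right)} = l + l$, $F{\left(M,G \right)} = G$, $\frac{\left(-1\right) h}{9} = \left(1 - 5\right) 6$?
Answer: $- \frac{32104}{7} \approx -4586.3$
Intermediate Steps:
$h = 216$ ($h = - 9 \left(1 - 5\right) 6 = - 9 \left(\left(-4\right) 6\right) = \left(-9\right) \left(-24\right) = 216$)
$x{\left(l \right)} = 1 - \frac{2 l}{7}$ ($x{\left(l \right)} = 1 - \frac{l + l}{7} = 1 - \frac{2 l}{7}$)
$t = -578$ ($t = -2 - 576 = -578$)
$- 25 \left(\left(h - 9\right) + x{\left(F{\left(2,5 \right)} \right)}\right) - t = - 25 \left(\left(216 - 9\right) + \left(1 - \frac{10}{7}\right)\right) - -578 = - 25 \left(207 + \left(1 - \frac{10}{7}\right)\right) + 578 = - 25 \left(207 - \frac{3}{7}\right) + 578 = \left(-25\right) \frac{1446}{7} + 578 = - \frac{36150}{7} + 578 = - \frac{32104}{7}$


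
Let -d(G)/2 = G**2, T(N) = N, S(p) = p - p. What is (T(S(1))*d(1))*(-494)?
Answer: 0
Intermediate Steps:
S(p) = 0
d(G) = -2*G**2
(T(S(1))*d(1))*(-494) = (0*(-2*1**2))*(-494) = (0*(-2*1))*(-494) = (0*(-2))*(-494) = 0*(-494) = 0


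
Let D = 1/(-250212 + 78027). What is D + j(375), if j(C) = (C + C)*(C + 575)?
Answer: 122681812499/172185 ≈ 7.1250e+5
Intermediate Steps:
j(C) = 2*C*(575 + C) (j(C) = (2*C)*(575 + C) = 2*C*(575 + C))
D = -1/172185 (D = 1/(-172185) = -1/172185 ≈ -5.8077e-6)
D + j(375) = -1/172185 + 2*375*(575 + 375) = -1/172185 + 2*375*950 = -1/172185 + 712500 = 122681812499/172185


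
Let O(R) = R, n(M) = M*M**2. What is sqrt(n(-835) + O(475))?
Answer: 80*I*sqrt(90966) ≈ 24128.0*I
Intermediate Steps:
n(M) = M**3
sqrt(n(-835) + O(475)) = sqrt((-835)**3 + 475) = sqrt(-582182875 + 475) = sqrt(-582182400) = 80*I*sqrt(90966)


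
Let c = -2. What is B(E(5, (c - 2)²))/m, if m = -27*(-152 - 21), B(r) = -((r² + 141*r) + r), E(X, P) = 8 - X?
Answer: -145/1557 ≈ -0.093128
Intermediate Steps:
B(r) = -r² - 142*r (B(r) = -(r² + 142*r) = -r² - 142*r)
m = 4671 (m = -27*(-173) = 4671)
B(E(5, (c - 2)²))/m = -(8 - 1*5)*(142 + (8 - 1*5))/4671 = -(8 - 5)*(142 + (8 - 5))*(1/4671) = -1*3*(142 + 3)*(1/4671) = -1*3*145*(1/4671) = -435*1/4671 = -145/1557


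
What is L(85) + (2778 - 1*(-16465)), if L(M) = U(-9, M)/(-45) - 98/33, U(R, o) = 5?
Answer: 1904752/99 ≈ 19240.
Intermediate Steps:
L(M) = -305/99 (L(M) = 5/(-45) - 98/33 = 5*(-1/45) - 98*1/33 = -1/9 - 98/33 = -305/99)
L(85) + (2778 - 1*(-16465)) = -305/99 + (2778 - 1*(-16465)) = -305/99 + (2778 + 16465) = -305/99 + 19243 = 1904752/99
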